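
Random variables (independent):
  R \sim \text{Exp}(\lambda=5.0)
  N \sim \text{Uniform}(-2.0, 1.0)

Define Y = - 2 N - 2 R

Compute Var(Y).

For independent RVs: Var(aX + bY) = a²Var(X) + b²Var(Y)
Var(R) = 0.04
Var(N) = 0.75
Var(Y) = (-2)²*0.04 + (-2)²*0.75
= 4*0.04 + 4*0.75 = 3.16

3.16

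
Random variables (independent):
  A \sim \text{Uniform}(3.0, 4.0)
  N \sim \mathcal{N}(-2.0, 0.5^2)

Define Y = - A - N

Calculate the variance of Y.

For independent RVs: Var(aX + bY) = a²Var(X) + b²Var(Y)
Var(A) = 0.083333333
Var(N) = 0.25
Var(Y) = (-1)²*0.083333333 + (-1)²*0.25
= 1*0.083333333 + 1*0.25 = 0.33333333

0.33333333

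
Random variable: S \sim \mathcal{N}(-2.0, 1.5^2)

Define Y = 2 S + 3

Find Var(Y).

For Y = aS + b: Var(Y) = a² * Var(S)
Var(S) = 1.5^2 = 2.25
Var(Y) = 2² * 2.25 = 4 * 2.25 = 9

9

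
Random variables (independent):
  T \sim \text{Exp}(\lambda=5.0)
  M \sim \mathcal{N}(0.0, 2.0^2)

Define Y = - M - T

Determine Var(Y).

For independent RVs: Var(aX + bY) = a²Var(X) + b²Var(Y)
Var(T) = 0.04
Var(M) = 4
Var(Y) = (-1)²*0.04 + (-1)²*4
= 1*0.04 + 1*4 = 4.04

4.04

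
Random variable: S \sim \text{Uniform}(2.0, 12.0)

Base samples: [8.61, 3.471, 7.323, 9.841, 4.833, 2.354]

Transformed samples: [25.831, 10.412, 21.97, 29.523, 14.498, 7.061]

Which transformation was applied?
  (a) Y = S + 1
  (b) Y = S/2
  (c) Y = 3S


Checking option (c) Y = 3S:
  S = 8.61 -> Y = 25.831 ✓
  S = 3.471 -> Y = 10.412 ✓
  S = 7.323 -> Y = 21.97 ✓
All samples match this transformation.

(c) 3S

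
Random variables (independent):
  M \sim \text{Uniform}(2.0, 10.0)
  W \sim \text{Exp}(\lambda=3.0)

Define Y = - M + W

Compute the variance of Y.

For independent RVs: Var(aX + bY) = a²Var(X) + b²Var(Y)
Var(M) = 5.3333333
Var(W) = 0.11111111
Var(Y) = (-1)²*5.3333333 + 1²*0.11111111
= 1*5.3333333 + 1*0.11111111 = 5.4444444

5.4444444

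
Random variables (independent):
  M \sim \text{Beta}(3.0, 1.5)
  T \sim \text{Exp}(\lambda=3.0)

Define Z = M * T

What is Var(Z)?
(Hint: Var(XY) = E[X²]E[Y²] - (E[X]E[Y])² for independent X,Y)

Var(XY) = E[X²]E[Y²] - (E[X]E[Y])²
E[M] = 0.66666667, Var(M) = 0.04040404
E[T] = 0.33333333, Var(T) = 0.11111111
E[M²] = 0.04040404 + 0.66666667² = 0.48484848
E[T²] = 0.11111111 + 0.33333333² = 0.22222222
Var(Z) = 0.48484848*0.22222222 - (0.66666667*0.33333333)²
= 0.10774411 - 0.049382716 = 0.058361392

0.058361392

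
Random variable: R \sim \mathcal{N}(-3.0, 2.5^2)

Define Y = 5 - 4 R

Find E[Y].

For Y = -4R + 5:
E[Y] = -4 * E[R] + 5
E[R] = -3.0 = -3
E[Y] = -4 * (-3) + 5 = 17

17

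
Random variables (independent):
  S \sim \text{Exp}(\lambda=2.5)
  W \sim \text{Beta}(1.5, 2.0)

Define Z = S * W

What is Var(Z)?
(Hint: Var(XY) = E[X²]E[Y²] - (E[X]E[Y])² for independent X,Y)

Var(XY) = E[X²]E[Y²] - (E[X]E[Y])²
E[S] = 0.4, Var(S) = 0.16
E[W] = 0.42857143, Var(W) = 0.054421769
E[S²] = 0.16 + 0.4² = 0.32
E[W²] = 0.054421769 + 0.42857143² = 0.23809524
Var(Z) = 0.32*0.23809524 - (0.4*0.42857143)²
= 0.076190476 - 0.029387755 = 0.046802721

0.046802721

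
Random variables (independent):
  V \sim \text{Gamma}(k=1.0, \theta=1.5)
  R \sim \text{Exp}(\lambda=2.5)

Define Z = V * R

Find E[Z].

For independent RVs: E[XY] = E[X]*E[Y]
E[V] = 1.5
E[R] = 0.4
E[Z] = 1.5 * 0.4 = 0.6

0.6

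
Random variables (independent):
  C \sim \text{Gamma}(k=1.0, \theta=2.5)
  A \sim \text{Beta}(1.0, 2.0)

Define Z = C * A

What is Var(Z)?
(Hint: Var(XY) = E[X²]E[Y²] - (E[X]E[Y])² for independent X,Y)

Var(XY) = E[X²]E[Y²] - (E[X]E[Y])²
E[C] = 2.5, Var(C) = 6.25
E[A] = 0.33333333, Var(A) = 0.055555556
E[C²] = 6.25 + 2.5² = 12.5
E[A²] = 0.055555556 + 0.33333333² = 0.16666667
Var(Z) = 12.5*0.16666667 - (2.5*0.33333333)²
= 2.0833333 - 0.69444444 = 1.3888889

1.3888889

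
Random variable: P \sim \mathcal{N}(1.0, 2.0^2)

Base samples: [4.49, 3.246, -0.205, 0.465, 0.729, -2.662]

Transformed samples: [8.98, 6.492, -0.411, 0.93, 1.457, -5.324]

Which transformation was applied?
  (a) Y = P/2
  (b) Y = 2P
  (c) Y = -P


Checking option (b) Y = 2P:
  P = 4.49 -> Y = 8.98 ✓
  P = 3.246 -> Y = 6.492 ✓
  P = -0.205 -> Y = -0.411 ✓
All samples match this transformation.

(b) 2P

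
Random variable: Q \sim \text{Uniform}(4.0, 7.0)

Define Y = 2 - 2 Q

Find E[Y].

For Y = -2Q + 2:
E[Y] = -2 * E[Q] + 2
E[Q] = (4 + 7)/2 = 5.5
E[Y] = -2 * 5.5 + 2 = -9

-9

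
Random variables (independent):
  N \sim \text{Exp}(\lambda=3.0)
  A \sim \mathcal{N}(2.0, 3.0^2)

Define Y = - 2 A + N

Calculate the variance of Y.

For independent RVs: Var(aX + bY) = a²Var(X) + b²Var(Y)
Var(N) = 0.11111111
Var(A) = 9
Var(Y) = 1²*0.11111111 + (-2)²*9
= 1*0.11111111 + 4*9 = 36.111111

36.111111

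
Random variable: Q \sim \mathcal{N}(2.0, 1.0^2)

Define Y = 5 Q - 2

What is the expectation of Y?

For Y = 5Q - 2:
E[Y] = 5 * E[Q] - 2
E[Q] = 2.0 = 2
E[Y] = 5 * 2 - 2 = 8

8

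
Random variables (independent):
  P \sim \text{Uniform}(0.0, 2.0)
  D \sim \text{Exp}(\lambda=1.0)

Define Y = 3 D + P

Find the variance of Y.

For independent RVs: Var(aX + bY) = a²Var(X) + b²Var(Y)
Var(P) = 0.33333333
Var(D) = 1
Var(Y) = 1²*0.33333333 + 3²*1
= 1*0.33333333 + 9*1 = 9.3333333

9.3333333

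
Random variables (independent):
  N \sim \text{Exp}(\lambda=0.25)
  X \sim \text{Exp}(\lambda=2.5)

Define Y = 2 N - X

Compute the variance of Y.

For independent RVs: Var(aX + bY) = a²Var(X) + b²Var(Y)
Var(N) = 16
Var(X) = 0.16
Var(Y) = 2²*16 + (-1)²*0.16
= 4*16 + 1*0.16 = 64.16

64.16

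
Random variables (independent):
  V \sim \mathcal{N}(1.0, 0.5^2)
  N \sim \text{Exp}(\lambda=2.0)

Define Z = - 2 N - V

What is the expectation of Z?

E[Z] = -1*E[V] - 2*E[N]
E[V] = 1
E[N] = 0.5
E[Z] = -1*1 - 2*0.5 = -2

-2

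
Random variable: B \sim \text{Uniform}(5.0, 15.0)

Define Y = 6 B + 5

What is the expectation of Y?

For Y = 6B + 5:
E[Y] = 6 * E[B] + 5
E[B] = (5 + 15)/2 = 10
E[Y] = 6 * 10 + 5 = 65

65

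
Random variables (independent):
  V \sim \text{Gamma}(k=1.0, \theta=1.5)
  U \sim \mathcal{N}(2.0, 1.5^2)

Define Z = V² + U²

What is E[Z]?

E[Z] = E[V²] + E[U²]
E[V²] = Var(V) + E[V]² = 2.25 + 2.25 = 4.5
E[U²] = Var(U) + E[U]² = 2.25 + 4 = 6.25
E[Z] = 4.5 + 6.25 = 10.75

10.75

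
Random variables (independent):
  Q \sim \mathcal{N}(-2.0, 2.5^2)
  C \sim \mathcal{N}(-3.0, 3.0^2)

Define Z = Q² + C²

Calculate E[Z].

E[Z] = E[Q²] + E[C²]
E[Q²] = Var(Q) + E[Q]² = 6.25 + 4 = 10.25
E[C²] = Var(C) + E[C]² = 9 + 9 = 18
E[Z] = 10.25 + 18 = 28.25

28.25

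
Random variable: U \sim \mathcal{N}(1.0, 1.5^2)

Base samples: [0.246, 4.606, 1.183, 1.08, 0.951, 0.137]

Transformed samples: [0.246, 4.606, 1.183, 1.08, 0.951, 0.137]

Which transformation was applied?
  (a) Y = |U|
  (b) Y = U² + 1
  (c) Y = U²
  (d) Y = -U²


Checking option (a) Y = |U|:
  U = 0.246 -> Y = 0.246 ✓
  U = 4.606 -> Y = 4.606 ✓
  U = 1.183 -> Y = 1.183 ✓
All samples match this transformation.

(a) |U|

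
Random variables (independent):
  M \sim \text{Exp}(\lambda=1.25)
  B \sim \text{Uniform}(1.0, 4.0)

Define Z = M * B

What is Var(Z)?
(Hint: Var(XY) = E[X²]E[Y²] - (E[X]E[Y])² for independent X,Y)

Var(XY) = E[X²]E[Y²] - (E[X]E[Y])²
E[M] = 0.8, Var(M) = 0.64
E[B] = 2.5, Var(B) = 0.75
E[M²] = 0.64 + 0.8² = 1.28
E[B²] = 0.75 + 2.5² = 7
Var(Z) = 1.28*7 - (0.8*2.5)²
= 8.96 - 4 = 4.96

4.96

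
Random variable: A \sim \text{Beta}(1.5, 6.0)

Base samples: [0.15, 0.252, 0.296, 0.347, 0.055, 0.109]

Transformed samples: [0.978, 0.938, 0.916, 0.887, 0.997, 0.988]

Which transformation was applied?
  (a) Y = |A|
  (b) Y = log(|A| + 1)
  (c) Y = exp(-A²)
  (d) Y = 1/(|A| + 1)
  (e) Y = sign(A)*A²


Checking option (c) Y = exp(-A²):
  A = 0.15 -> Y = 0.978 ✓
  A = 0.252 -> Y = 0.938 ✓
  A = 0.296 -> Y = 0.916 ✓
All samples match this transformation.

(c) exp(-A²)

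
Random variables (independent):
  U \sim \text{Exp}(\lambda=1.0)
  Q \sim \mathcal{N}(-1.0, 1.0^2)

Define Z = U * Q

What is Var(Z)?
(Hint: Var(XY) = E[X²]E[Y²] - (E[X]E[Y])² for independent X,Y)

Var(XY) = E[X²]E[Y²] - (E[X]E[Y])²
E[U] = 1, Var(U) = 1
E[Q] = -1, Var(Q) = 1
E[U²] = 1 + 1² = 2
E[Q²] = 1 + (-1)² = 2
Var(Z) = 2*2 - (1*(-1))²
= 4 - 1 = 3

3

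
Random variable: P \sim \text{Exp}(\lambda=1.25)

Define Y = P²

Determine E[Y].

E[P²] = Var(P) + (E[P])² = 0.64 + 0.64 = 1.28

1.28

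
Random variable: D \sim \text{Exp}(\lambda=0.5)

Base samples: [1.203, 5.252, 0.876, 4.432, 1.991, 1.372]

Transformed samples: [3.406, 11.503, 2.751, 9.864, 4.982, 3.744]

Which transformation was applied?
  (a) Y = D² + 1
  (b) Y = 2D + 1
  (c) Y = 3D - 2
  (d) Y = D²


Checking option (b) Y = 2D + 1:
  D = 1.203 -> Y = 3.406 ✓
  D = 5.252 -> Y = 11.503 ✓
  D = 0.876 -> Y = 2.751 ✓
All samples match this transformation.

(b) 2D + 1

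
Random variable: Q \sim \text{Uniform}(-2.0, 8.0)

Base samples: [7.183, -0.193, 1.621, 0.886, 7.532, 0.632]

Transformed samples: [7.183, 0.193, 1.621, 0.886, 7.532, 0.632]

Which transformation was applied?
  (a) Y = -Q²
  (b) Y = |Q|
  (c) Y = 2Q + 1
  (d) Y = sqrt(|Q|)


Checking option (b) Y = |Q|:
  Q = 7.183 -> Y = 7.183 ✓
  Q = -0.193 -> Y = 0.193 ✓
  Q = 1.621 -> Y = 1.621 ✓
All samples match this transformation.

(b) |Q|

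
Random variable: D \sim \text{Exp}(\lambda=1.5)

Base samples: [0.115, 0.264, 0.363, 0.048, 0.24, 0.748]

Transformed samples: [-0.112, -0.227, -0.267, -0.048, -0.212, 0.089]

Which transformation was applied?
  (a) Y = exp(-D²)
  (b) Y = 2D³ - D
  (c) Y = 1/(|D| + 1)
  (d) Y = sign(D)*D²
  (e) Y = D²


Checking option (b) Y = 2D³ - D:
  D = 0.115 -> Y = -0.112 ✓
  D = 0.264 -> Y = -0.227 ✓
  D = 0.363 -> Y = -0.267 ✓
All samples match this transformation.

(b) 2D³ - D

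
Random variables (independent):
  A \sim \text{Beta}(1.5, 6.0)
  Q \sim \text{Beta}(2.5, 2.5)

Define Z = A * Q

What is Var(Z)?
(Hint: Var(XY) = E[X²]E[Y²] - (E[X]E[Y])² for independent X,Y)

Var(XY) = E[X²]E[Y²] - (E[X]E[Y])²
E[A] = 0.2, Var(A) = 0.018823529
E[Q] = 0.5, Var(Q) = 0.041666667
E[A²] = 0.018823529 + 0.2² = 0.058823529
E[Q²] = 0.041666667 + 0.5² = 0.29166667
Var(Z) = 0.058823529*0.29166667 - (0.2*0.5)²
= 0.017156863 - 0.01 = 0.0071568627

0.0071568627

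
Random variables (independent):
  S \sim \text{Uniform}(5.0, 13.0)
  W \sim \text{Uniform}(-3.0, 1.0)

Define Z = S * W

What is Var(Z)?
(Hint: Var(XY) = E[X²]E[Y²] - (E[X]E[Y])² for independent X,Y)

Var(XY) = E[X²]E[Y²] - (E[X]E[Y])²
E[S] = 9, Var(S) = 5.3333333
E[W] = -1, Var(W) = 1.3333333
E[S²] = 5.3333333 + 9² = 86.333333
E[W²] = 1.3333333 + (-1)² = 2.3333333
Var(Z) = 86.333333*2.3333333 - (9*(-1))²
= 201.44444 - 81 = 120.44444

120.44444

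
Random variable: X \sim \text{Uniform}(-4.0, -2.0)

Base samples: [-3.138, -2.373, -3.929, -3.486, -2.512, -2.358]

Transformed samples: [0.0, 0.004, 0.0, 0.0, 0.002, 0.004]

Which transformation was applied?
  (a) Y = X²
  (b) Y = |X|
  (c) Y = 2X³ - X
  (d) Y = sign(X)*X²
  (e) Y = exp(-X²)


Checking option (e) Y = exp(-X²):
  X = -3.138 -> Y = 0.0 ✓
  X = -2.373 -> Y = 0.004 ✓
  X = -3.929 -> Y = 0.0 ✓
All samples match this transformation.

(e) exp(-X²)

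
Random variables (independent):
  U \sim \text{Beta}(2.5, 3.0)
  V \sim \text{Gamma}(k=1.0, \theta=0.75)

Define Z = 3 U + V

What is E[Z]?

E[Z] = 3*E[U] + 1*E[V]
E[U] = 0.45454545
E[V] = 0.75
E[Z] = 3*0.45454545 + 1*0.75 = 2.1136364

2.1136364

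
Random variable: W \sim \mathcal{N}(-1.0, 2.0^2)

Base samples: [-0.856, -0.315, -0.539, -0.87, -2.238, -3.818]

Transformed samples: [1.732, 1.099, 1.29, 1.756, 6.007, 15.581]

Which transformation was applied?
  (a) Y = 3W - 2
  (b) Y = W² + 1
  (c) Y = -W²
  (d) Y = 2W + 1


Checking option (b) Y = W² + 1:
  W = -0.856 -> Y = 1.732 ✓
  W = -0.315 -> Y = 1.099 ✓
  W = -0.539 -> Y = 1.29 ✓
All samples match this transformation.

(b) W² + 1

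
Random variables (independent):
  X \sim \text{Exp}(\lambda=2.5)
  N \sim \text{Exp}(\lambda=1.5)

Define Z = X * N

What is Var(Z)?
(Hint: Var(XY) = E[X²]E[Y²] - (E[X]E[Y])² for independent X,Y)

Var(XY) = E[X²]E[Y²] - (E[X]E[Y])²
E[X] = 0.4, Var(X) = 0.16
E[N] = 0.66666667, Var(N) = 0.44444444
E[X²] = 0.16 + 0.4² = 0.32
E[N²] = 0.44444444 + 0.66666667² = 0.88888889
Var(Z) = 0.32*0.88888889 - (0.4*0.66666667)²
= 0.28444444 - 0.071111111 = 0.21333333

0.21333333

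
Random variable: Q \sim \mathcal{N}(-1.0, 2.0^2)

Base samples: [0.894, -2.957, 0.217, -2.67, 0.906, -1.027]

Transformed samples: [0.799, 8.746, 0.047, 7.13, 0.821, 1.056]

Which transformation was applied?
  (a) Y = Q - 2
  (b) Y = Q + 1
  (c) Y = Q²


Checking option (c) Y = Q²:
  Q = 0.894 -> Y = 0.799 ✓
  Q = -2.957 -> Y = 8.746 ✓
  Q = 0.217 -> Y = 0.047 ✓
All samples match this transformation.

(c) Q²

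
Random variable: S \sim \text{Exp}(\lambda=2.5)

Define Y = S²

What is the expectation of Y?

E[S²] = Var(S) + (E[S])² = 0.16 + 0.16 = 0.32

0.32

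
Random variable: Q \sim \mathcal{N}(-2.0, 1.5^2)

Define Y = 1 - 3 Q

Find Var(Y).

For Y = aQ + b: Var(Y) = a² * Var(Q)
Var(Q) = 1.5^2 = 2.25
Var(Y) = (-3)² * 2.25 = 9 * 2.25 = 20.25

20.25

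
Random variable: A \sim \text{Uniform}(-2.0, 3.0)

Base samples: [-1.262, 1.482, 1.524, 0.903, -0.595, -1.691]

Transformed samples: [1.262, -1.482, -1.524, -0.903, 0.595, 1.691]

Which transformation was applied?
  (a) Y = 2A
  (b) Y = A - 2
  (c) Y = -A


Checking option (c) Y = -A:
  A = -1.262 -> Y = 1.262 ✓
  A = 1.482 -> Y = -1.482 ✓
  A = 1.524 -> Y = -1.524 ✓
All samples match this transformation.

(c) -A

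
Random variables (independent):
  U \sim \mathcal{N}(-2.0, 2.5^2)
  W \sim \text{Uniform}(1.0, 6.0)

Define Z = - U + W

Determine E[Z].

E[Z] = -1*E[U] + 1*E[W]
E[U] = -2
E[W] = 3.5
E[Z] = -1*(-2) + 1*3.5 = 5.5

5.5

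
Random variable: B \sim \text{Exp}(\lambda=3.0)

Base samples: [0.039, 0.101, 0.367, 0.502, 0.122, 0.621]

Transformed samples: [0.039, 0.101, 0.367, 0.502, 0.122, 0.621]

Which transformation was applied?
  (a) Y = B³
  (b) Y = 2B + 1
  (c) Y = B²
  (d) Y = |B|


Checking option (d) Y = |B|:
  B = 0.039 -> Y = 0.039 ✓
  B = 0.101 -> Y = 0.101 ✓
  B = 0.367 -> Y = 0.367 ✓
All samples match this transformation.

(d) |B|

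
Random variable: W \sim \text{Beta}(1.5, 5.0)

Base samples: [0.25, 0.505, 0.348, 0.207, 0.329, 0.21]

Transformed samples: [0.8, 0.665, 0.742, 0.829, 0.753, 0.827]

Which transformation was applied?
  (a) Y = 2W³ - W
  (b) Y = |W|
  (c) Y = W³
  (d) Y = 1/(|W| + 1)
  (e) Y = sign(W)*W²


Checking option (d) Y = 1/(|W| + 1):
  W = 0.25 -> Y = 0.8 ✓
  W = 0.505 -> Y = 0.665 ✓
  W = 0.348 -> Y = 0.742 ✓
All samples match this transformation.

(d) 1/(|W| + 1)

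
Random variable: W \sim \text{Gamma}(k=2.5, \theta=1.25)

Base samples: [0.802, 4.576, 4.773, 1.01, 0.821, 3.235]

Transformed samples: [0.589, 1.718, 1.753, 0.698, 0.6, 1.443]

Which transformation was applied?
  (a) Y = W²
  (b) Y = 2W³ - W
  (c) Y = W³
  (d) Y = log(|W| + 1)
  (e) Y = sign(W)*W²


Checking option (d) Y = log(|W| + 1):
  W = 0.802 -> Y = 0.589 ✓
  W = 4.576 -> Y = 1.718 ✓
  W = 4.773 -> Y = 1.753 ✓
All samples match this transformation.

(d) log(|W| + 1)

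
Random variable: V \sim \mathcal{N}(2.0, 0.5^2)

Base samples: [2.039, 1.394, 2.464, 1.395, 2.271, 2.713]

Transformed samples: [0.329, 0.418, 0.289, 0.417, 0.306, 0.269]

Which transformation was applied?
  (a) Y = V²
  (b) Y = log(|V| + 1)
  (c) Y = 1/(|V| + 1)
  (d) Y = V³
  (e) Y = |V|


Checking option (c) Y = 1/(|V| + 1):
  V = 2.039 -> Y = 0.329 ✓
  V = 1.394 -> Y = 0.418 ✓
  V = 2.464 -> Y = 0.289 ✓
All samples match this transformation.

(c) 1/(|V| + 1)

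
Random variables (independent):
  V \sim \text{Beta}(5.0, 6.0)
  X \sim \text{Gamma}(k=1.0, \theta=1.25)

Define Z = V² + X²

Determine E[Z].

E[Z] = E[V²] + E[X²]
E[V²] = Var(V) + E[V]² = 0.020661157 + 0.20661157 = 0.22727273
E[X²] = Var(X) + E[X]² = 1.5625 + 1.5625 = 3.125
E[Z] = 0.22727273 + 3.125 = 3.3522727

3.3522727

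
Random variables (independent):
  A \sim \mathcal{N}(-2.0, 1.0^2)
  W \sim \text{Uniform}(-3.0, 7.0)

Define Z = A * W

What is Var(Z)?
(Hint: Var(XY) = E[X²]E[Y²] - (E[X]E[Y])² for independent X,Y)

Var(XY) = E[X²]E[Y²] - (E[X]E[Y])²
E[A] = -2, Var(A) = 1
E[W] = 2, Var(W) = 8.3333333
E[A²] = 1 + (-2)² = 5
E[W²] = 8.3333333 + 2² = 12.333333
Var(Z) = 5*12.333333 - (-2*2)²
= 61.666667 - 16 = 45.666667

45.666667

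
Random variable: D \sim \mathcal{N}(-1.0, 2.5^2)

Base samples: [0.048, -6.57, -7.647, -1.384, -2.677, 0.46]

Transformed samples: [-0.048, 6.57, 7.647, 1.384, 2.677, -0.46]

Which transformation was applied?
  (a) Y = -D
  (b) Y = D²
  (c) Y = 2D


Checking option (a) Y = -D:
  D = 0.048 -> Y = -0.048 ✓
  D = -6.57 -> Y = 6.57 ✓
  D = -7.647 -> Y = 7.647 ✓
All samples match this transformation.

(a) -D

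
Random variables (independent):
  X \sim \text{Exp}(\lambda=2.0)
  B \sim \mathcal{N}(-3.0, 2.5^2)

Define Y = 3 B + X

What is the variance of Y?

For independent RVs: Var(aX + bY) = a²Var(X) + b²Var(Y)
Var(X) = 0.25
Var(B) = 6.25
Var(Y) = 1²*0.25 + 3²*6.25
= 1*0.25 + 9*6.25 = 56.5

56.5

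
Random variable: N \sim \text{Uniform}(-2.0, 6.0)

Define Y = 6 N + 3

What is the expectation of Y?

For Y = 6N + 3:
E[Y] = 6 * E[N] + 3
E[N] = (-2 + 6)/2 = 2
E[Y] = 6 * 2 + 3 = 15

15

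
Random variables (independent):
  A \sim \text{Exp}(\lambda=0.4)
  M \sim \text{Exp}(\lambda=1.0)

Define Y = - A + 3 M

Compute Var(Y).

For independent RVs: Var(aX + bY) = a²Var(X) + b²Var(Y)
Var(A) = 6.25
Var(M) = 1
Var(Y) = (-1)²*6.25 + 3²*1
= 1*6.25 + 9*1 = 15.25

15.25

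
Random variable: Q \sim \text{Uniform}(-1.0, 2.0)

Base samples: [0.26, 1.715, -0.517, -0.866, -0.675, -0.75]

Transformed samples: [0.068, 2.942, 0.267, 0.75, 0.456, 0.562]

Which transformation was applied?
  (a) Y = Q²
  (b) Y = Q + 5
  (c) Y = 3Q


Checking option (a) Y = Q²:
  Q = 0.26 -> Y = 0.068 ✓
  Q = 1.715 -> Y = 2.942 ✓
  Q = -0.517 -> Y = 0.267 ✓
All samples match this transformation.

(a) Q²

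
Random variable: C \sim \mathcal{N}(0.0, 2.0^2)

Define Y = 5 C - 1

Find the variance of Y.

For Y = aC + b: Var(Y) = a² * Var(C)
Var(C) = 2.0^2 = 4
Var(Y) = 5² * 4 = 25 * 4 = 100

100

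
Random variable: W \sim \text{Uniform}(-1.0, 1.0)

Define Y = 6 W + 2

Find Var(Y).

For Y = aW + b: Var(Y) = a² * Var(W)
Var(W) = (1 + 1)^2/12 = 0.33333333
Var(Y) = 6² * 0.33333333 = 36 * 0.33333333 = 12

12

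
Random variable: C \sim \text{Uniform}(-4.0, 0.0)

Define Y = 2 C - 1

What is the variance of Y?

For Y = aC + b: Var(Y) = a² * Var(C)
Var(C) = (0 + 4)^2/12 = 1.3333333
Var(Y) = 2² * 1.3333333 = 4 * 1.3333333 = 5.3333333

5.3333333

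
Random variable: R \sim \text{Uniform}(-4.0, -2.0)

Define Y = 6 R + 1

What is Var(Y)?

For Y = aR + b: Var(Y) = a² * Var(R)
Var(R) = (-2 + 4)^2/12 = 0.33333333
Var(Y) = 6² * 0.33333333 = 36 * 0.33333333 = 12

12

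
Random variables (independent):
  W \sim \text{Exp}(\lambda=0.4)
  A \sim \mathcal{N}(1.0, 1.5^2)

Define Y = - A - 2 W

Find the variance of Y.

For independent RVs: Var(aX + bY) = a²Var(X) + b²Var(Y)
Var(W) = 6.25
Var(A) = 2.25
Var(Y) = (-2)²*6.25 + (-1)²*2.25
= 4*6.25 + 1*2.25 = 27.25

27.25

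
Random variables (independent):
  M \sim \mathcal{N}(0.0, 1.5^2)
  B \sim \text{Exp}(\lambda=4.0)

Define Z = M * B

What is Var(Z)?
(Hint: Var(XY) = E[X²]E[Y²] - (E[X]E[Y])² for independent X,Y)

Var(XY) = E[X²]E[Y²] - (E[X]E[Y])²
E[M] = 0, Var(M) = 2.25
E[B] = 0.25, Var(B) = 0.0625
E[M²] = 2.25 + 0² = 2.25
E[B²] = 0.0625 + 0.25² = 0.125
Var(Z) = 2.25*0.125 - (0*0.25)²
= 0.28125 - 0 = 0.28125

0.28125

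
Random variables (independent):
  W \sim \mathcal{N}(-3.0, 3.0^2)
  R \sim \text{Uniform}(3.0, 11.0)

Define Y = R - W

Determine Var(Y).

For independent RVs: Var(aX + bY) = a²Var(X) + b²Var(Y)
Var(W) = 9
Var(R) = 5.3333333
Var(Y) = (-1)²*9 + 1²*5.3333333
= 1*9 + 1*5.3333333 = 14.333333

14.333333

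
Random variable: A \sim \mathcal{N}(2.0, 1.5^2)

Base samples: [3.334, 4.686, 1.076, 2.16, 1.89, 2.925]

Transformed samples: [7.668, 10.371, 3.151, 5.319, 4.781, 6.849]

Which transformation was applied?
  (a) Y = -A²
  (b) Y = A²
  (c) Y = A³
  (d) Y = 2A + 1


Checking option (d) Y = 2A + 1:
  A = 3.334 -> Y = 7.668 ✓
  A = 4.686 -> Y = 10.371 ✓
  A = 1.076 -> Y = 3.151 ✓
All samples match this transformation.

(d) 2A + 1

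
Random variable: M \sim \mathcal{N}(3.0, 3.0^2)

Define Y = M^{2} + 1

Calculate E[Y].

E[Y] = 1*E[M²] + 1
E[M] = 3
E[M²] = Var(M) + (E[M])² = 9 + 9 = 18
E[Y] = 1*18 + 1 = 19

19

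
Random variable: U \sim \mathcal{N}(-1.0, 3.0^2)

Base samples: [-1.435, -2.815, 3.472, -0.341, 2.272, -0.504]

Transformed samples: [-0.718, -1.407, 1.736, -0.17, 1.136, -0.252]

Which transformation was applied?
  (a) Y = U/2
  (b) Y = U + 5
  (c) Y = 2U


Checking option (a) Y = U/2:
  U = -1.435 -> Y = -0.718 ✓
  U = -2.815 -> Y = -1.407 ✓
  U = 3.472 -> Y = 1.736 ✓
All samples match this transformation.

(a) U/2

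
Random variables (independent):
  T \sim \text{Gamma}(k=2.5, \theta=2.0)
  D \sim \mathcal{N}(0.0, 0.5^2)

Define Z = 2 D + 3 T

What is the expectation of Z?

E[Z] = 3*E[T] + 2*E[D]
E[T] = 5
E[D] = 0
E[Z] = 3*5 + 2*0 = 15

15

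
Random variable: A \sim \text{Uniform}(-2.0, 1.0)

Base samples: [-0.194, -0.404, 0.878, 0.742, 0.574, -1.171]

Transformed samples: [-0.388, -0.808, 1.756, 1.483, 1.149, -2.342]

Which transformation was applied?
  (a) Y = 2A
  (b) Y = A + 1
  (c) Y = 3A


Checking option (a) Y = 2A:
  A = -0.194 -> Y = -0.388 ✓
  A = -0.404 -> Y = -0.808 ✓
  A = 0.878 -> Y = 1.756 ✓
All samples match this transformation.

(a) 2A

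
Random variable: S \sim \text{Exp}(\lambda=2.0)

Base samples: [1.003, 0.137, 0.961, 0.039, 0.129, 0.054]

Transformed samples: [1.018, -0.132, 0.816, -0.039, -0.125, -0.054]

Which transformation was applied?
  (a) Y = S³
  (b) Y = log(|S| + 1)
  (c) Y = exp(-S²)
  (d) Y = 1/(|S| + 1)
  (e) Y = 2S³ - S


Checking option (e) Y = 2S³ - S:
  S = 1.003 -> Y = 1.018 ✓
  S = 0.137 -> Y = -0.132 ✓
  S = 0.961 -> Y = 0.816 ✓
All samples match this transformation.

(e) 2S³ - S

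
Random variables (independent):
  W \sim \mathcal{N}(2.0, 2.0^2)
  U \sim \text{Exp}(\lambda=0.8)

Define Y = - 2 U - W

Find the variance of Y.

For independent RVs: Var(aX + bY) = a²Var(X) + b²Var(Y)
Var(W) = 4
Var(U) = 1.5625
Var(Y) = (-1)²*4 + (-2)²*1.5625
= 1*4 + 4*1.5625 = 10.25

10.25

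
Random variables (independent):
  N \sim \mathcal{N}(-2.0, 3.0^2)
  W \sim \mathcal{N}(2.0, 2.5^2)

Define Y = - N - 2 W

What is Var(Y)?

For independent RVs: Var(aX + bY) = a²Var(X) + b²Var(Y)
Var(N) = 9
Var(W) = 6.25
Var(Y) = (-1)²*9 + (-2)²*6.25
= 1*9 + 4*6.25 = 34

34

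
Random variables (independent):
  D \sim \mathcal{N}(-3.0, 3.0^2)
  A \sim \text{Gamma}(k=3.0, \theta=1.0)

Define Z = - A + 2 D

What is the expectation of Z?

E[Z] = 2*E[D] - 1*E[A]
E[D] = -3
E[A] = 3
E[Z] = 2*(-3) - 1*3 = -9

-9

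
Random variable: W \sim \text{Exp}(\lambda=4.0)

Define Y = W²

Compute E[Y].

E[W²] = Var(W) + (E[W])² = 0.0625 + 0.0625 = 0.125

0.125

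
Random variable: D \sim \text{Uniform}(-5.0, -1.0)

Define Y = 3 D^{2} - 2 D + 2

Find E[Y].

E[Y] = 3*E[D²] - 2*E[D] + 2
E[D] = -3
E[D²] = Var(D) + (E[D])² = 1.3333333 + 9 = 10.333333
E[Y] = 3*10.333333 - 2*(-3) + 2 = 39

39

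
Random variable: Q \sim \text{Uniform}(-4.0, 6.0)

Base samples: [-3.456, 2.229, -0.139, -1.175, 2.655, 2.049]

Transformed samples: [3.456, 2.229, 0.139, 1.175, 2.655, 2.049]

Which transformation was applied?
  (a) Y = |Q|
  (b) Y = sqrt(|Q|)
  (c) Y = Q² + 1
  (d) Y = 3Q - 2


Checking option (a) Y = |Q|:
  Q = -3.456 -> Y = 3.456 ✓
  Q = 2.229 -> Y = 2.229 ✓
  Q = -0.139 -> Y = 0.139 ✓
All samples match this transformation.

(a) |Q|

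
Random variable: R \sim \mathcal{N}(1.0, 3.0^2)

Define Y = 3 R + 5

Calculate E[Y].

For Y = 3R + 5:
E[Y] = 3 * E[R] + 5
E[R] = 1.0 = 1
E[Y] = 3 * 1 + 5 = 8

8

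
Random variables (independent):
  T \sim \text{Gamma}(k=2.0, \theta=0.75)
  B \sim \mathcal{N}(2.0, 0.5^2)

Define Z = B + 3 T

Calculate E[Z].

E[Z] = 3*E[T] + 1*E[B]
E[T] = 1.5
E[B] = 2
E[Z] = 3*1.5 + 1*2 = 6.5

6.5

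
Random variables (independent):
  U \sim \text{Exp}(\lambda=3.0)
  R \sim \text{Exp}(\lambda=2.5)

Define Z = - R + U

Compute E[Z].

E[Z] = 1*E[U] - 1*E[R]
E[U] = 0.33333333
E[R] = 0.4
E[Z] = 1*0.33333333 - 1*0.4 = -0.066666667

-0.066666667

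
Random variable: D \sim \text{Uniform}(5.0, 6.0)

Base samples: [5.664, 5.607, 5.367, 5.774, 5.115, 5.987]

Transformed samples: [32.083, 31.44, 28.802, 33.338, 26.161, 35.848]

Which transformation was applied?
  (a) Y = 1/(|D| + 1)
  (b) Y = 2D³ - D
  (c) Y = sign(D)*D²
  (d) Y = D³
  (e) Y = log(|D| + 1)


Checking option (c) Y = sign(D)*D²:
  D = 5.664 -> Y = 32.083 ✓
  D = 5.607 -> Y = 31.44 ✓
  D = 5.367 -> Y = 28.802 ✓
All samples match this transformation.

(c) sign(D)*D²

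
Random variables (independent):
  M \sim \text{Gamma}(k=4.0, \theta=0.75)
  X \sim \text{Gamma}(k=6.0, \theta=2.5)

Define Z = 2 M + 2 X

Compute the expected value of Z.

E[Z] = 2*E[M] + 2*E[X]
E[M] = 3
E[X] = 15
E[Z] = 2*3 + 2*15 = 36

36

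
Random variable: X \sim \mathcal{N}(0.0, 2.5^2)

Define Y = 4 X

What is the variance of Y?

For Y = aX + b: Var(Y) = a² * Var(X)
Var(X) = 2.5^2 = 6.25
Var(Y) = 4² * 6.25 = 16 * 6.25 = 100

100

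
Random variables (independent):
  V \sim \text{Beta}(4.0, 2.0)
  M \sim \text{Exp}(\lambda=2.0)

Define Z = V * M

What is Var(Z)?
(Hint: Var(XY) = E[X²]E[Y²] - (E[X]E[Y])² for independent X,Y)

Var(XY) = E[X²]E[Y²] - (E[X]E[Y])²
E[V] = 0.66666667, Var(V) = 0.031746032
E[M] = 0.5, Var(M) = 0.25
E[V²] = 0.031746032 + 0.66666667² = 0.47619048
E[M²] = 0.25 + 0.5² = 0.5
Var(Z) = 0.47619048*0.5 - (0.66666667*0.5)²
= 0.23809524 - 0.11111111 = 0.12698413

0.12698413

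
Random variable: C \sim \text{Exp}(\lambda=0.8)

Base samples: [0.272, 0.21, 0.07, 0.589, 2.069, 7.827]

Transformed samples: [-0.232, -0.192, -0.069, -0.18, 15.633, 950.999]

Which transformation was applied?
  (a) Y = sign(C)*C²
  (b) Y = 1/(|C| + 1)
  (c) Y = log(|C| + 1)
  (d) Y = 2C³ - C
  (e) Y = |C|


Checking option (d) Y = 2C³ - C:
  C = 0.272 -> Y = -0.232 ✓
  C = 0.21 -> Y = -0.192 ✓
  C = 0.07 -> Y = -0.069 ✓
All samples match this transformation.

(d) 2C³ - C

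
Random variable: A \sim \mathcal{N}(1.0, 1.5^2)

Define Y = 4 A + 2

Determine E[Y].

For Y = 4A + 2:
E[Y] = 4 * E[A] + 2
E[A] = 1.0 = 1
E[Y] = 4 * 1 + 2 = 6

6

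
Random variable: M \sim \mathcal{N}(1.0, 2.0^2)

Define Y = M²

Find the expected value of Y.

E[M²] = Var(M) + (E[M])² = 4 + 1 = 5

5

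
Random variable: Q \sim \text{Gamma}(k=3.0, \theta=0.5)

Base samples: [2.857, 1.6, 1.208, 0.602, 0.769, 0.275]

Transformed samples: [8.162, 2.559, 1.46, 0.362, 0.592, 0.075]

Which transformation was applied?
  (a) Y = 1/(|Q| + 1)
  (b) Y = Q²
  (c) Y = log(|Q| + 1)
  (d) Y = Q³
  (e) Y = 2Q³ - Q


Checking option (b) Y = Q²:
  Q = 2.857 -> Y = 8.162 ✓
  Q = 1.6 -> Y = 2.559 ✓
  Q = 1.208 -> Y = 1.46 ✓
All samples match this transformation.

(b) Q²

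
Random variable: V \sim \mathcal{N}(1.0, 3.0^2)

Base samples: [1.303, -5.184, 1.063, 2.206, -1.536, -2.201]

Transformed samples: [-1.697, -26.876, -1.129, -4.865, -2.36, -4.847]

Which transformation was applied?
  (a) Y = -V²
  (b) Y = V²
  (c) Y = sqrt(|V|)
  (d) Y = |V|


Checking option (a) Y = -V²:
  V = 1.303 -> Y = -1.697 ✓
  V = -5.184 -> Y = -26.876 ✓
  V = 1.063 -> Y = -1.129 ✓
All samples match this transformation.

(a) -V²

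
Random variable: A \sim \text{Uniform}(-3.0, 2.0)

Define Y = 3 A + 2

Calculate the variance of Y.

For Y = aA + b: Var(Y) = a² * Var(A)
Var(A) = (2 + 3)^2/12 = 2.0833333
Var(Y) = 3² * 2.0833333 = 9 * 2.0833333 = 18.75

18.75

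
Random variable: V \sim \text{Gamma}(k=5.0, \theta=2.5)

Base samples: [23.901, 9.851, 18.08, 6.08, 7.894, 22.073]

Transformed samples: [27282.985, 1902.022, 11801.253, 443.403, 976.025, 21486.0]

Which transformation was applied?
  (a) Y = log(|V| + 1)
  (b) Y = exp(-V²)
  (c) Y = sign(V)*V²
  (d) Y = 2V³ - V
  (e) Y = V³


Checking option (d) Y = 2V³ - V:
  V = 23.901 -> Y = 27282.985 ✓
  V = 9.851 -> Y = 1902.022 ✓
  V = 18.08 -> Y = 11801.253 ✓
All samples match this transformation.

(d) 2V³ - V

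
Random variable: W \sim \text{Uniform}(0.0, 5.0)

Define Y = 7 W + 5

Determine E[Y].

For Y = 7W + 5:
E[Y] = 7 * E[W] + 5
E[W] = (0 + 5)/2 = 2.5
E[Y] = 7 * 2.5 + 5 = 22.5

22.5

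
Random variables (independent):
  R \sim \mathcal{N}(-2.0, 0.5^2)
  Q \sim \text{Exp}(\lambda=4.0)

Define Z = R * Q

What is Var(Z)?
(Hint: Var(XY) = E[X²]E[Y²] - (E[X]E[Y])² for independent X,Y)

Var(XY) = E[X²]E[Y²] - (E[X]E[Y])²
E[R] = -2, Var(R) = 0.25
E[Q] = 0.25, Var(Q) = 0.0625
E[R²] = 0.25 + (-2)² = 4.25
E[Q²] = 0.0625 + 0.25² = 0.125
Var(Z) = 4.25*0.125 - (-2*0.25)²
= 0.53125 - 0.25 = 0.28125

0.28125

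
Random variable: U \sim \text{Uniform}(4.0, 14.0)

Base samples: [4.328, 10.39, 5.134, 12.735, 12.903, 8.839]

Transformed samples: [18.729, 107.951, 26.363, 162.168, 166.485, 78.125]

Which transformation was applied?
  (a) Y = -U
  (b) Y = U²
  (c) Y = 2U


Checking option (b) Y = U²:
  U = 4.328 -> Y = 18.729 ✓
  U = 10.39 -> Y = 107.951 ✓
  U = 5.134 -> Y = 26.363 ✓
All samples match this transformation.

(b) U²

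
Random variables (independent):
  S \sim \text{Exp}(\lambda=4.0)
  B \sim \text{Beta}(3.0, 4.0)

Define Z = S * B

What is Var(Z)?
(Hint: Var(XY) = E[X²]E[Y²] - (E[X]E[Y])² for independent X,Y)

Var(XY) = E[X²]E[Y²] - (E[X]E[Y])²
E[S] = 0.25, Var(S) = 0.0625
E[B] = 0.42857143, Var(B) = 0.030612245
E[S²] = 0.0625 + 0.25² = 0.125
E[B²] = 0.030612245 + 0.42857143² = 0.21428571
Var(Z) = 0.125*0.21428571 - (0.25*0.42857143)²
= 0.026785714 - 0.011479592 = 0.015306122

0.015306122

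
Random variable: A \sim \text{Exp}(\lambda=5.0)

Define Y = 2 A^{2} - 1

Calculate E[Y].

E[Y] = 2*E[A²] - 1
E[A] = 0.2
E[A²] = Var(A) + (E[A])² = 0.04 + 0.04 = 0.08
E[Y] = 2*0.08 - 1 = -0.84

-0.84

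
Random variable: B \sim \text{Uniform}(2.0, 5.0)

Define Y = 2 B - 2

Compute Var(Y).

For Y = aB + b: Var(Y) = a² * Var(B)
Var(B) = (5 - 2)^2/12 = 0.75
Var(Y) = 2² * 0.75 = 4 * 0.75 = 3

3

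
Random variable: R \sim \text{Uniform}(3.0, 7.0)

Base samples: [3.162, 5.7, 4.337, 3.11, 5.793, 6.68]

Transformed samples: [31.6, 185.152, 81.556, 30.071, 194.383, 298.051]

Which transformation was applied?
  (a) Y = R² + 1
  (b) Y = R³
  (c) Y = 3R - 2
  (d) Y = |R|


Checking option (b) Y = R³:
  R = 3.162 -> Y = 31.6 ✓
  R = 5.7 -> Y = 185.152 ✓
  R = 4.337 -> Y = 81.556 ✓
All samples match this transformation.

(b) R³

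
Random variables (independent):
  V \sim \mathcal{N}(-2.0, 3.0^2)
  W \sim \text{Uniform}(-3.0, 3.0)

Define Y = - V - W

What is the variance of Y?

For independent RVs: Var(aX + bY) = a²Var(X) + b²Var(Y)
Var(V) = 9
Var(W) = 3
Var(Y) = (-1)²*9 + (-1)²*3
= 1*9 + 1*3 = 12

12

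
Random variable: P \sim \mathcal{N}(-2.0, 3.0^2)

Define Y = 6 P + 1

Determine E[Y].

For Y = 6P + 1:
E[Y] = 6 * E[P] + 1
E[P] = -2.0 = -2
E[Y] = 6 * (-2) + 1 = -11

-11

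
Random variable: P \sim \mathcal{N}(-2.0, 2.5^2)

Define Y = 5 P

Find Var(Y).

For Y = aP + b: Var(Y) = a² * Var(P)
Var(P) = 2.5^2 = 6.25
Var(Y) = 5² * 6.25 = 25 * 6.25 = 156.25

156.25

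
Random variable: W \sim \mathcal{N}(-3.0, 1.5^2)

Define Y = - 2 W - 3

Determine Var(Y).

For Y = aW + b: Var(Y) = a² * Var(W)
Var(W) = 1.5^2 = 2.25
Var(Y) = (-2)² * 2.25 = 4 * 2.25 = 9

9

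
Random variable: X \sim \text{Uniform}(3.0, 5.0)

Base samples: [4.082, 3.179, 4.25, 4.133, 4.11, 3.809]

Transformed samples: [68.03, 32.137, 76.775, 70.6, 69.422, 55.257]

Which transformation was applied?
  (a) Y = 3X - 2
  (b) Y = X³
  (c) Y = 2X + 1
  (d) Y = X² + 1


Checking option (b) Y = X³:
  X = 4.082 -> Y = 68.03 ✓
  X = 3.179 -> Y = 32.137 ✓
  X = 4.25 -> Y = 76.775 ✓
All samples match this transformation.

(b) X³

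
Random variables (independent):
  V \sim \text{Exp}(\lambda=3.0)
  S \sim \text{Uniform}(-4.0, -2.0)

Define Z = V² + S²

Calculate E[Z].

E[Z] = E[V²] + E[S²]
E[V²] = Var(V) + E[V]² = 0.11111111 + 0.11111111 = 0.22222222
E[S²] = Var(S) + E[S]² = 0.33333333 + 9 = 9.3333333
E[Z] = 0.22222222 + 9.3333333 = 9.5555556

9.5555556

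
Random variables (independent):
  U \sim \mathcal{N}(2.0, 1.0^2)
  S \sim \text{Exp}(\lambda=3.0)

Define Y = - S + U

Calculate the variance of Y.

For independent RVs: Var(aX + bY) = a²Var(X) + b²Var(Y)
Var(U) = 1
Var(S) = 0.11111111
Var(Y) = 1²*1 + (-1)²*0.11111111
= 1*1 + 1*0.11111111 = 1.1111111

1.1111111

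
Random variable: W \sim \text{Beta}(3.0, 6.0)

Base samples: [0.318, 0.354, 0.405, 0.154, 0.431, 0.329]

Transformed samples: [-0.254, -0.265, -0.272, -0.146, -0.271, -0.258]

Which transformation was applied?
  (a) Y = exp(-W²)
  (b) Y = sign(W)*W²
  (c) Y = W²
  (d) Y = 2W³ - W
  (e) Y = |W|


Checking option (d) Y = 2W³ - W:
  W = 0.318 -> Y = -0.254 ✓
  W = 0.354 -> Y = -0.265 ✓
  W = 0.405 -> Y = -0.272 ✓
All samples match this transformation.

(d) 2W³ - W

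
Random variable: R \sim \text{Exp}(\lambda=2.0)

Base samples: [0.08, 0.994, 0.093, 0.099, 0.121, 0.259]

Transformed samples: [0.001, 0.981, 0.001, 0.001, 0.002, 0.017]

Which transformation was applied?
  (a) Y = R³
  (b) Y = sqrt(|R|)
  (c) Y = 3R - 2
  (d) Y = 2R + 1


Checking option (a) Y = R³:
  R = 0.08 -> Y = 0.001 ✓
  R = 0.994 -> Y = 0.981 ✓
  R = 0.093 -> Y = 0.001 ✓
All samples match this transformation.

(a) R³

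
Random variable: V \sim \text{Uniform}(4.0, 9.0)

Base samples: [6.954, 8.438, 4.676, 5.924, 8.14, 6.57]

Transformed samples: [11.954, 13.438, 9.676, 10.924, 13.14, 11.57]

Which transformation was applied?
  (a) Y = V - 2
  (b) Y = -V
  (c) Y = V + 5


Checking option (c) Y = V + 5:
  V = 6.954 -> Y = 11.954 ✓
  V = 8.438 -> Y = 13.438 ✓
  V = 4.676 -> Y = 9.676 ✓
All samples match this transformation.

(c) V + 5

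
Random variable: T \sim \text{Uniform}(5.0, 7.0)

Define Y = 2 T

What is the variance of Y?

For Y = aT + b: Var(Y) = a² * Var(T)
Var(T) = (7 - 5)^2/12 = 0.33333333
Var(Y) = 2² * 0.33333333 = 4 * 0.33333333 = 1.3333333

1.3333333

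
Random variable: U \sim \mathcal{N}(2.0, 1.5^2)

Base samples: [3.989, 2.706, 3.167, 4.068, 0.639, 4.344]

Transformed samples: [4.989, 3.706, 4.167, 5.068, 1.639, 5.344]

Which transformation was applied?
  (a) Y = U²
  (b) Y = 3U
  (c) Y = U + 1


Checking option (c) Y = U + 1:
  U = 3.989 -> Y = 4.989 ✓
  U = 2.706 -> Y = 3.706 ✓
  U = 3.167 -> Y = 4.167 ✓
All samples match this transformation.

(c) U + 1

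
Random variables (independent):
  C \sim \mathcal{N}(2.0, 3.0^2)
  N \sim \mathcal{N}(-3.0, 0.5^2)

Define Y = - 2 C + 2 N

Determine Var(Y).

For independent RVs: Var(aX + bY) = a²Var(X) + b²Var(Y)
Var(C) = 9
Var(N) = 0.25
Var(Y) = (-2)²*9 + 2²*0.25
= 4*9 + 4*0.25 = 37

37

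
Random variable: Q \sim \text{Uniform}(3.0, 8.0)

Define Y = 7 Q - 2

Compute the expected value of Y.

For Y = 7Q - 2:
E[Y] = 7 * E[Q] - 2
E[Q] = (3 + 8)/2 = 5.5
E[Y] = 7 * 5.5 - 2 = 36.5

36.5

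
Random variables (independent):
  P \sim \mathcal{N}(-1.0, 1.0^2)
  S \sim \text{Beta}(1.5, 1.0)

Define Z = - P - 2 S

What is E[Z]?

E[Z] = -1*E[P] - 2*E[S]
E[P] = -1
E[S] = 0.6
E[Z] = -1*(-1) - 2*0.6 = -0.2

-0.2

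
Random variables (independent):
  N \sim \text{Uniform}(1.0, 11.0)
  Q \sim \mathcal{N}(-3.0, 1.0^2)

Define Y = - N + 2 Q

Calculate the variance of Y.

For independent RVs: Var(aX + bY) = a²Var(X) + b²Var(Y)
Var(N) = 8.3333333
Var(Q) = 1
Var(Y) = (-1)²*8.3333333 + 2²*1
= 1*8.3333333 + 4*1 = 12.333333

12.333333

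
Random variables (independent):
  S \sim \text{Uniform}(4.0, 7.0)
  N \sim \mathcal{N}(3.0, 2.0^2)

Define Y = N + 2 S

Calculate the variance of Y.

For independent RVs: Var(aX + bY) = a²Var(X) + b²Var(Y)
Var(S) = 0.75
Var(N) = 4
Var(Y) = 2²*0.75 + 1²*4
= 4*0.75 + 1*4 = 7

7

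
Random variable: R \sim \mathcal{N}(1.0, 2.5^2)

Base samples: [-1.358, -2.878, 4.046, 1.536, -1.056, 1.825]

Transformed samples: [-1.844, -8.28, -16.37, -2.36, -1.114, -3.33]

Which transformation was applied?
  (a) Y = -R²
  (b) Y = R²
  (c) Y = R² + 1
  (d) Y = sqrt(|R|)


Checking option (a) Y = -R²:
  R = -1.358 -> Y = -1.844 ✓
  R = -2.878 -> Y = -8.28 ✓
  R = 4.046 -> Y = -16.37 ✓
All samples match this transformation.

(a) -R²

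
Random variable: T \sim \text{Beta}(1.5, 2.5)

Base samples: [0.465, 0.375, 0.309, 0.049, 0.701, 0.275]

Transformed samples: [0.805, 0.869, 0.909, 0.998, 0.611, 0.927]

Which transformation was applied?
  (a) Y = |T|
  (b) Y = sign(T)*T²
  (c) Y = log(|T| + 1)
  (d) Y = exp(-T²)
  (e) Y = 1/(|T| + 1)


Checking option (d) Y = exp(-T²):
  T = 0.465 -> Y = 0.805 ✓
  T = 0.375 -> Y = 0.869 ✓
  T = 0.309 -> Y = 0.909 ✓
All samples match this transformation.

(d) exp(-T²)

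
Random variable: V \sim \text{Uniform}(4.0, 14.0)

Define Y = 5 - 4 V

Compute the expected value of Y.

For Y = -4V + 5:
E[Y] = -4 * E[V] + 5
E[V] = (4 + 14)/2 = 9
E[Y] = -4 * 9 + 5 = -31

-31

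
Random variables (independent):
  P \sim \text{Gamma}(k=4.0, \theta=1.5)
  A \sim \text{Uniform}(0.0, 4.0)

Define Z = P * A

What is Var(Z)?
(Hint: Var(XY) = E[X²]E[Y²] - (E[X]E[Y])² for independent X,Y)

Var(XY) = E[X²]E[Y²] - (E[X]E[Y])²
E[P] = 6, Var(P) = 9
E[A] = 2, Var(A) = 1.3333333
E[P²] = 9 + 6² = 45
E[A²] = 1.3333333 + 2² = 5.3333333
Var(Z) = 45*5.3333333 - (6*2)²
= 240 - 144 = 96

96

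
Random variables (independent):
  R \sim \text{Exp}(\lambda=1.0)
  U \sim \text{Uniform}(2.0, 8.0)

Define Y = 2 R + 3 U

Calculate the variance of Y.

For independent RVs: Var(aX + bY) = a²Var(X) + b²Var(Y)
Var(R) = 1
Var(U) = 3
Var(Y) = 2²*1 + 3²*3
= 4*1 + 9*3 = 31

31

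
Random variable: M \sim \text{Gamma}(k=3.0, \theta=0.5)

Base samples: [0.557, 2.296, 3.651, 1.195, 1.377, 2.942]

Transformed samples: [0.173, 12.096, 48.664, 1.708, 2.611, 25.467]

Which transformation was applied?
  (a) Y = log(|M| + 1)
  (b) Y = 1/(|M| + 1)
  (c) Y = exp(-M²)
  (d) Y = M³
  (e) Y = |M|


Checking option (d) Y = M³:
  M = 0.557 -> Y = 0.173 ✓
  M = 2.296 -> Y = 12.096 ✓
  M = 3.651 -> Y = 48.664 ✓
All samples match this transformation.

(d) M³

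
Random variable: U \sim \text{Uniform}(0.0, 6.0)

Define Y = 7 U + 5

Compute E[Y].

For Y = 7U + 5:
E[Y] = 7 * E[U] + 5
E[U] = (0 + 6)/2 = 3
E[Y] = 7 * 3 + 5 = 26

26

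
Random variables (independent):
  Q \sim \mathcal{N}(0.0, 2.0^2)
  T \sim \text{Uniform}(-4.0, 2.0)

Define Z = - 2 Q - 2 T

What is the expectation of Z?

E[Z] = -2*E[Q] - 2*E[T]
E[Q] = 0
E[T] = -1
E[Z] = -2*0 - 2*(-1) = 2

2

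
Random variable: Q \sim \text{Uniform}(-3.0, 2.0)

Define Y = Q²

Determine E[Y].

Using E[X²] = Var(X) + (E[X])²:
E[Q] = -0.5
Var(Q) = (2 + 3)^2/12 = 2.0833333
E[Q²] = 2.0833333 + (-0.5)² = 2.0833333 + 0.25 = 2.3333333

2.3333333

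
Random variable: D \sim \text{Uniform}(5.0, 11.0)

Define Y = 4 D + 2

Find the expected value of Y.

For Y = 4D + 2:
E[Y] = 4 * E[D] + 2
E[D] = (5 + 11)/2 = 8
E[Y] = 4 * 8 + 2 = 34

34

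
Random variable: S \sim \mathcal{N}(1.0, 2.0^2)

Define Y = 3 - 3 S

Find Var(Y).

For Y = aS + b: Var(Y) = a² * Var(S)
Var(S) = 2.0^2 = 4
Var(Y) = (-3)² * 4 = 9 * 4 = 36

36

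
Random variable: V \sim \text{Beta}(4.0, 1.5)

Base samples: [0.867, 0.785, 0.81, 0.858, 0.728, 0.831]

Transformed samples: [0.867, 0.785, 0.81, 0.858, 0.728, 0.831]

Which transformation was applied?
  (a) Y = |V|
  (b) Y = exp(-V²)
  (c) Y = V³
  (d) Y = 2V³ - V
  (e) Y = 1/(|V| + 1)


Checking option (a) Y = |V|:
  V = 0.867 -> Y = 0.867 ✓
  V = 0.785 -> Y = 0.785 ✓
  V = 0.81 -> Y = 0.81 ✓
All samples match this transformation.

(a) |V|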